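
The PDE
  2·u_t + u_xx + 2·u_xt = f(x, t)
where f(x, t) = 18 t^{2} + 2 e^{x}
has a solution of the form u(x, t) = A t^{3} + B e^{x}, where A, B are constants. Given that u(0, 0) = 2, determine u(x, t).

Substitute the ansatz u = A t^{3} + B e^{x} into the left-hand side.
Derivatives of the ansatz:
  u_t = 3 A t^{2}
  u_xx = B e^{x}
  u_xt = 0
Term by term:
  2·u_t = 6 A t^{2}
  u_xx = B e^{x}
  2·u_xt = 0
So the left-hand side equals
  6 A t^{2} + B e^{x}
This must equal f(x, t) = 18 t^{2} + 2 e^{x} identically.
Matching coefficients of the independent functions:
  [t^{2}]:  6 A = 18
  [e^{x}]:  B = 2
Solving: A = 3, B = 2.
Check against the point condition:
  u(0, 0) = 2  ⟹  B = 2  ✓
Hence u(x, t) = 3 t^{3} + 2 e^{x}.

Answer: u(x, t) = 3 t^{3} + 2 e^{x}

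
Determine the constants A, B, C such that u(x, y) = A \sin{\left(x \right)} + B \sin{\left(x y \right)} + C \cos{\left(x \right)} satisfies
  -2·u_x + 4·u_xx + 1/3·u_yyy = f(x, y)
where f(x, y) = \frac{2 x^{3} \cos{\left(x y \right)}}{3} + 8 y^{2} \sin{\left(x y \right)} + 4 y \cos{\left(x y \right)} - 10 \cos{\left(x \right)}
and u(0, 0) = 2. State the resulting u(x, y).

Substitute the ansatz u = A \sin{\left(x \right)} + B \sin{\left(x y \right)} + C \cos{\left(x \right)} into the left-hand side.
Derivatives of the ansatz:
  u_x = A \cos{\left(x \right)} + B y \cos{\left(x y \right)} - C \sin{\left(x \right)}
  u_xx = - A \sin{\left(x \right)} - B y^{2} \sin{\left(x y \right)} - C \cos{\left(x \right)}
  u_yyy = - B x^{3} \cos{\left(x y \right)}
Term by term:
  -2·u_x = - 2 A \cos{\left(x \right)} - 2 B y \cos{\left(x y \right)} + 2 C \sin{\left(x \right)}
  4·u_xx = - 4 A \sin{\left(x \right)} - 4 B y^{2} \sin{\left(x y \right)} - 4 C \cos{\left(x \right)}
  1/3·u_yyy = - \frac{B x^{3} \cos{\left(x y \right)}}{3}
So the left-hand side equals
  - 4 A \sin{\left(x \right)} - 2 A \cos{\left(x \right)} - \frac{B x^{3} \cos{\left(x y \right)}}{3} - 4 B y^{2} \sin{\left(x y \right)} - 2 B y \cos{\left(x y \right)} + 2 C \sin{\left(x \right)} - 4 C \cos{\left(x \right)}
This must equal f(x, y) = \frac{2 x^{3} \cos{\left(x y \right)}}{3} + 8 y^{2} \sin{\left(x y \right)} + 4 y \cos{\left(x y \right)} - 10 \cos{\left(x \right)} identically.
Matching coefficients of the independent functions:
  [x^{3} \cos{\left(x y \right)}]:  - \frac{B}{3} = \frac{2}{3}
  [y \cos{\left(x y \right)}]:  - 2 B = 4
  [y^{2} \sin{\left(x y \right)}]:  - 4 B = 8
  [\sin{\left(x \right)}]:  - 4 A + 2 C = 0
  [\cos{\left(x \right)}]:  - 2 A - 4 C = -10
Solving: A = 1, B = -2, C = 2.
Check against the point condition:
  u(0, 0) = 2  ⟹  C = 2  ✓
Hence u(x, y) = \sin{\left(x \right)} - 2 \sin{\left(x y \right)} + 2 \cos{\left(x \right)}.

Answer: u(x, y) = \sin{\left(x \right)} - 2 \sin{\left(x y \right)} + 2 \cos{\left(x \right)}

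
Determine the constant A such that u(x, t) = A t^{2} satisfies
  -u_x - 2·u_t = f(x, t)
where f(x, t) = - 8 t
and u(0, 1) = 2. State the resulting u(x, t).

Substitute the ansatz u = A t^{2} into the left-hand side.
Derivatives of the ansatz:
  u_x = 0
  u_t = 2 A t
Term by term:
  -u_x = 0
  -2·u_t = - 4 A t
So the left-hand side equals
  - 4 A t
This must equal f(x, t) = - 8 t identically.
Matching coefficients of the independent functions:
  [t]:  - 4 A = -8
Solving: A = 2.
Check against the point condition:
  u(0, 1) = 2  ⟹  A = 2  ✓
Hence u(x, t) = 2 t^{2}.

Answer: u(x, t) = 2 t^{2}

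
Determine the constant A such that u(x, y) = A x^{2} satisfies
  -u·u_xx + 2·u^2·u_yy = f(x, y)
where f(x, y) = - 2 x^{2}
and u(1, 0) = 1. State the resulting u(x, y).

Answer: u(x, y) = x^{2}

Derivation:
Substitute the ansatz u = A x^{2} into the left-hand side.
Derivatives of the ansatz:
  u_xx = 2 A
  u_yy = 0
Term by term:
  -u·u_xx = - 2 A^{2} x^{2}
  2·u^2·u_yy = 0
So the left-hand side equals
  - 2 A^{2} x^{2}
This must equal f(x, y) = - 2 x^{2} identically.
Matching coefficients of the independent functions:
  [x^{2}]:  - 2 A^{2} = -2
These equations allow (A) = (-1) or (1).
Impose the point condition(s):
  u(1, 0) = 1  ⟹  A = 1
Only A = 1 satisfies everything.
Hence u(x, y) = x^{2}.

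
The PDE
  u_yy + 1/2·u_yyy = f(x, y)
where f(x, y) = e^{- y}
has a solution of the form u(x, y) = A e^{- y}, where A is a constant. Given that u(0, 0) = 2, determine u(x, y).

Substitute the ansatz u = A e^{- y} into the left-hand side.
Derivatives of the ansatz:
  u_yy = A e^{- y}
  u_yyy = - A e^{- y}
Term by term:
  u_yy = A e^{- y}
  1/2·u_yyy = - \frac{A e^{- y}}{2}
So the left-hand side equals
  \frac{A e^{- y}}{2}
This must equal f(x, y) = e^{- y} identically.
Matching coefficients of the independent functions:
  [e^{- y}]:  \frac{A}{2} = 1
Solving: A = 2.
Check against the point condition:
  u(0, 0) = 2  ⟹  A = 2  ✓
Hence u(x, y) = 2 e^{- y}.

Answer: u(x, y) = 2 e^{- y}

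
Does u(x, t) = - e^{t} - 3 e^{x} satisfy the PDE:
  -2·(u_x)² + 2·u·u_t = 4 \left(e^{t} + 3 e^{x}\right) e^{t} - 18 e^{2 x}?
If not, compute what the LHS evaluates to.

Evaluate each term of the left-hand side for u = - e^{t} - 3 e^{x}.
Derivatives:
  u_x = - 3 e^{x}
  u_t = - e^{t}
Terms:
  -2·(u_x)² = - 18 e^{2 x}
  2·u·u_t = 2 \left(e^{t} + 3 e^{x}\right) e^{t}
Sum: LHS = 2 \left(e^{t} + 3 e^{x}\right) e^{t} - 18 e^{2 x}
Given right-hand side: 4 \left(e^{t} + 3 e^{x}\right) e^{t} - 18 e^{2 x}. Difference LHS − RHS = 2 \left(- e^{t} - 3 e^{x}\right) e^{t} ≠ 0, so u is not a solution.

Answer: No, the LHS evaluates to 2 \left(e^{t} + 3 e^{x}\right) e^{t} - 18 e^{2 x}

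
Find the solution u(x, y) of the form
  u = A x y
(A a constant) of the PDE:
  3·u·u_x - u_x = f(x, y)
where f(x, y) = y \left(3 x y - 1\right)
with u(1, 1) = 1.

Substitute the ansatz u = A x y into the left-hand side.
Derivatives of the ansatz:
  u_x = A y
Term by term:
  3·u·u_x = 3 A^{2} x y^{2}
  -u_x = - A y
So the left-hand side equals
  3 A^{2} x y^{2} - A y
This must equal f(x, y) identically; expanded, f = 3 x y^{2} - y.
Matching coefficients of the independent functions:
  [y]:  - A = -1
  [x y^{2}]:  3 A^{2} = 3
Solving: A = 1.
Check against the point condition:
  u(1, 1) = 1  ⟹  A = 1  ✓
Hence u(x, y) = x y.

Answer: u(x, y) = x y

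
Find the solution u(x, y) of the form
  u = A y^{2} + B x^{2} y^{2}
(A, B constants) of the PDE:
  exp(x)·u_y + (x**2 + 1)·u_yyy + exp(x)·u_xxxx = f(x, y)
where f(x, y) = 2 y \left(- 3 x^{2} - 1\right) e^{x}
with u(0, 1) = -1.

Answer: u(x, y) = - 3 x^{2} y^{2} - y^{2}

Derivation:
Substitute the ansatz u = A y^{2} + B x^{2} y^{2} into the left-hand side.
Derivatives of the ansatz:
  u_y = 2 A y + 2 B x^{2} y
  u_yyy = 0
  u_xxxx = 0
Term by term:
  exp(x)·u_y = 2 A y e^{x} + 2 B x^{2} y e^{x}
  (x**2 + 1)·u_yyy = 0
  exp(x)·u_xxxx = 0
So the left-hand side equals
  2 A y e^{x} + 2 B x^{2} y e^{x}
This must equal f(x, y) identically; expanded, f = - 6 x^{2} y e^{x} - 2 y e^{x}.
Matching coefficients of the independent functions:
  [y e^{x}]:  2 A = -2
  [x^{2} y e^{x}]:  2 B = -6
Solving: A = -1, B = -3.
Check against the point condition:
  u(0, 1) = -1  ⟹  A = -1  ✓
Hence u(x, y) = - 3 x^{2} y^{2} - y^{2}.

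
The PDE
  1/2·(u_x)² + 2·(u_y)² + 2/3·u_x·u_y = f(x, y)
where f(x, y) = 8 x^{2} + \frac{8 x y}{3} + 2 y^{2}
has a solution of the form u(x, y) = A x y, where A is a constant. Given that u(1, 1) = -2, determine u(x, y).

Substitute the ansatz u = A x y into the left-hand side.
Derivatives of the ansatz:
  u_x = A y
  u_y = A x
Term by term:
  1/2·(u_x)² = \frac{A^{2} y^{2}}{2}
  2·(u_y)² = 2 A^{2} x^{2}
  2/3·u_x·u_y = \frac{2 A^{2} x y}{3}
So the left-hand side equals
  2 A^{2} x^{2} + \frac{2 A^{2} x y}{3} + \frac{A^{2} y^{2}}{2}
This must equal f(x, y) = 8 x^{2} + \frac{8 x y}{3} + 2 y^{2} identically.
Matching coefficients of the independent functions:
  [x^{2}]:  2 A^{2} = 8
  [y^{2}]:  \frac{A^{2}}{2} = 2
  [x y]:  \frac{2 A^{2}}{3} = \frac{8}{3}
These equations allow (A) = (-2) or (2).
Impose the point condition(s):
  u(1, 1) = -2  ⟹  A = -2
Only A = -2 satisfies everything.
Hence u(x, y) = - 2 x y.

Answer: u(x, y) = - 2 x y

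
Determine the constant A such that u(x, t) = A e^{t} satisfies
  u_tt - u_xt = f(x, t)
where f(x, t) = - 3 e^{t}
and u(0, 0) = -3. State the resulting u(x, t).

Substitute the ansatz u = A e^{t} into the left-hand side.
Derivatives of the ansatz:
  u_tt = A e^{t}
  u_xt = 0
Term by term:
  u_tt = A e^{t}
  -u_xt = 0
So the left-hand side equals
  A e^{t}
This must equal f(x, t) = - 3 e^{t} identically.
Matching coefficients of the independent functions:
  [e^{t}]:  A = -3
Solving: A = -3.
Check against the point condition:
  u(0, 0) = -3  ⟹  A = -3  ✓
Hence u(x, t) = - 3 e^{t}.

Answer: u(x, t) = - 3 e^{t}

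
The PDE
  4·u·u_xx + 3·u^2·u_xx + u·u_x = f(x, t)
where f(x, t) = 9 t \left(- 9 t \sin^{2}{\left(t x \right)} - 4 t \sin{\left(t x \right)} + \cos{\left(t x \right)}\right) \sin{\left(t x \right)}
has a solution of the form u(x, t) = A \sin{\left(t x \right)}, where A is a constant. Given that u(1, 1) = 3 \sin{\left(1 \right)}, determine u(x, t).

Substitute the ansatz u = A \sin{\left(t x \right)} into the left-hand side.
Derivatives of the ansatz:
  u_xx = - A t^{2} \sin{\left(t x \right)}
  u_x = A t \cos{\left(t x \right)}
Term by term:
  4·u·u_xx = - 4 A^{2} t^{2} \sin^{2}{\left(t x \right)}
  3·u^2·u_xx = - 3 A^{3} t^{2} \sin^{3}{\left(t x \right)}
  u·u_x = A^{2} t \sin{\left(t x \right)} \cos{\left(t x \right)}
So the left-hand side equals
  - 3 A^{3} t^{2} \sin^{3}{\left(t x \right)} - 4 A^{2} t^{2} \sin^{2}{\left(t x \right)} + A^{2} t \sin{\left(t x \right)} \cos{\left(t x \right)}
This must equal f(x, t) identically; expanded, f = - 81 t^{2} \sin^{3}{\left(t x \right)} - 36 t^{2} \sin^{2}{\left(t x \right)} + 9 t \sin{\left(t x \right)} \cos{\left(t x \right)}.
Matching coefficients of the independent functions:
  [t^{2} \sin^{2}{\left(t x \right)}]:  - 4 A^{2} = -36
  [t^{2} \sin^{3}{\left(t x \right)}]:  - 3 A^{3} = -81
  [t \sin{\left(t x \right)} \cos{\left(t x \right)}]:  A^{2} = 9
Solving: A = 3.
Check against the point condition:
  u(1, 1) = 3 \sin{\left(1 \right)}  ⟹  A \sin{\left(1 \right)} = 3 \sin{\left(1 \right)}  ✓
Hence u(x, t) = 3 \sin{\left(t x \right)}.

Answer: u(x, t) = 3 \sin{\left(t x \right)}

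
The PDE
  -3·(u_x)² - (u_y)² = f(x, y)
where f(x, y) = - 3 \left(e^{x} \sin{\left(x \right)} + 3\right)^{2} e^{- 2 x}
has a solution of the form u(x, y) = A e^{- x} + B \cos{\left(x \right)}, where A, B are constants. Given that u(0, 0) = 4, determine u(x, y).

Substitute the ansatz u = A e^{- x} + B \cos{\left(x \right)} into the left-hand side.
Derivatives of the ansatz:
  u_x = - A e^{- x} - B \sin{\left(x \right)}
  u_y = 0
Term by term:
  -3·(u_x)² = - 3 A^{2} e^{- 2 x} - 6 A B e^{- x} \sin{\left(x \right)} - 3 B^{2} \sin^{2}{\left(x \right)}
  -(u_y)² = 0
So the left-hand side equals
  - 3 A^{2} e^{- 2 x} - 6 A B e^{- x} \sin{\left(x \right)} - 3 B^{2} \sin^{2}{\left(x \right)}
This must equal f(x, y) identically; expanded, f = - 3 \sin^{2}{\left(x \right)} - 18 e^{- x} \sin{\left(x \right)} - 27 e^{- 2 x}.
Matching coefficients of the independent functions:
  [e^{- x} \sin{\left(x \right)}]:  - 6 A B = -18
  [e^{- 2 x}]:  - 3 A^{2} = -27
  [\sin^{2}{\left(x \right)}]:  - 3 B^{2} = -3
These equations allow (A, B) = (-3, -1) or (3, 1).
Impose the point condition(s):
  u(0, 0) = 4  ⟹  A + B = 4
Only A = 3, B = 1 satisfies everything.
Hence u(x, y) = \cos{\left(x \right)} + 3 e^{- x}.

Answer: u(x, y) = \cos{\left(x \right)} + 3 e^{- x}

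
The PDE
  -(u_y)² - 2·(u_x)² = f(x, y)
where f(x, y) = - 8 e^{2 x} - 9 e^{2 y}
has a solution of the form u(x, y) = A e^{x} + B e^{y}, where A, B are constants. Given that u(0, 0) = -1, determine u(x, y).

Answer: u(x, y) = 2 e^{x} - 3 e^{y}

Derivation:
Substitute the ansatz u = A e^{x} + B e^{y} into the left-hand side.
Derivatives of the ansatz:
  u_y = B e^{y}
  u_x = A e^{x}
Term by term:
  -(u_y)² = - B^{2} e^{2 y}
  -2·(u_x)² = - 2 A^{2} e^{2 x}
So the left-hand side equals
  - 2 A^{2} e^{2 x} - B^{2} e^{2 y}
This must equal f(x, y) = - 8 e^{2 x} - 9 e^{2 y} identically.
Matching coefficients of the independent functions:
  [e^{2 x}]:  - 2 A^{2} = -8
  [e^{2 y}]:  - B^{2} = -9
These equations allow (A, B) = (-2, -3) or (-2, 3) or (2, -3) or (2, 3).
Impose the point condition(s):
  u(0, 0) = -1  ⟹  A + B = -1
Only A = 2, B = -3 satisfies everything.
Hence u(x, y) = 2 e^{x} - 3 e^{y}.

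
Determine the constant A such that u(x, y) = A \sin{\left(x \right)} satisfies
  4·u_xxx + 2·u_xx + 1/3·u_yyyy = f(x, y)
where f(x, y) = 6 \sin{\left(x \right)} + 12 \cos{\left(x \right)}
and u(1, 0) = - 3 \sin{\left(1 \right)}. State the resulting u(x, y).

Substitute the ansatz u = A \sin{\left(x \right)} into the left-hand side.
Derivatives of the ansatz:
  u_xxx = - A \cos{\left(x \right)}
  u_xx = - A \sin{\left(x \right)}
  u_yyyy = 0
Term by term:
  4·u_xxx = - 4 A \cos{\left(x \right)}
  2·u_xx = - 2 A \sin{\left(x \right)}
  1/3·u_yyyy = 0
So the left-hand side equals
  - 2 A \sin{\left(x \right)} - 4 A \cos{\left(x \right)}
This must equal f(x, y) = 6 \sin{\left(x \right)} + 12 \cos{\left(x \right)} identically.
Matching coefficients of the independent functions:
  [\sin{\left(x \right)}]:  - 2 A = 6
  [\cos{\left(x \right)}]:  - 4 A = 12
Solving: A = -3.
Check against the point condition:
  u(1, 0) = - 3 \sin{\left(1 \right)}  ⟹  A \sin{\left(1 \right)} = - 3 \sin{\left(1 \right)}  ✓
Hence u(x, y) = - 3 \sin{\left(x \right)}.

Answer: u(x, y) = - 3 \sin{\left(x \right)}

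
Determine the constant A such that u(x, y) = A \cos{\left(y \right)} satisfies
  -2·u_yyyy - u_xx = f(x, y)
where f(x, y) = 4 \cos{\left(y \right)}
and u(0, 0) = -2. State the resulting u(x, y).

Answer: u(x, y) = - 2 \cos{\left(y \right)}

Derivation:
Substitute the ansatz u = A \cos{\left(y \right)} into the left-hand side.
Derivatives of the ansatz:
  u_yyyy = A \cos{\left(y \right)}
  u_xx = 0
Term by term:
  -2·u_yyyy = - 2 A \cos{\left(y \right)}
  -u_xx = 0
So the left-hand side equals
  - 2 A \cos{\left(y \right)}
This must equal f(x, y) = 4 \cos{\left(y \right)} identically.
Matching coefficients of the independent functions:
  [\cos{\left(y \right)}]:  - 2 A = 4
Solving: A = -2.
Check against the point condition:
  u(0, 0) = -2  ⟹  A = -2  ✓
Hence u(x, y) = - 2 \cos{\left(y \right)}.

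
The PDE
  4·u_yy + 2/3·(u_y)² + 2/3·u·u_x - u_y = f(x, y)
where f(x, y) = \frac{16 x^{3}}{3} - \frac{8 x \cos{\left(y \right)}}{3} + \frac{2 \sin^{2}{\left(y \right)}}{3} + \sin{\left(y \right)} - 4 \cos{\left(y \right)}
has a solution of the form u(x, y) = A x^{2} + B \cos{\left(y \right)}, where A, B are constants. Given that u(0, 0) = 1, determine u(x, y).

Substitute the ansatz u = A x^{2} + B \cos{\left(y \right)} into the left-hand side.
Derivatives of the ansatz:
  u_yy = - B \cos{\left(y \right)}
  u_y = - B \sin{\left(y \right)}
  u_x = 2 A x
Term by term:
  4·u_yy = - 4 B \cos{\left(y \right)}
  2/3·(u_y)² = \frac{2 B^{2} \sin^{2}{\left(y \right)}}{3}
  2/3·u·u_x = \frac{4 A^{2} x^{3}}{3} + \frac{4 A B x \cos{\left(y \right)}}{3}
  -u_y = B \sin{\left(y \right)}
So the left-hand side equals
  \frac{4 A^{2} x^{3}}{3} + \frac{4 A B x \cos{\left(y \right)}}{3} + \frac{2 B^{2} \sin^{2}{\left(y \right)}}{3} + B \sin{\left(y \right)} - 4 B \cos{\left(y \right)}
This must equal f(x, y) = \frac{16 x^{3}}{3} - \frac{8 x \cos{\left(y \right)}}{3} + \frac{2 \sin^{2}{\left(y \right)}}{3} + \sin{\left(y \right)} - 4 \cos{\left(y \right)} identically.
Matching coefficients of the independent functions:
  [x^{3}]:  \frac{4 A^{2}}{3} = \frac{16}{3}
  [x \cos{\left(y \right)}]:  \frac{4 A B}{3} = - \frac{8}{3}
  [\sin{\left(y \right)}]:  B = 1
  [\sin^{2}{\left(y \right)}]:  \frac{2 B^{2}}{3} = \frac{2}{3}
  [\cos{\left(y \right)}]:  - 4 B = -4
Solving: A = -2, B = 1.
Check against the point condition:
  u(0, 0) = 1  ⟹  B = 1  ✓
Hence u(x, y) = - 2 x^{2} + \cos{\left(y \right)}.

Answer: u(x, y) = - 2 x^{2} + \cos{\left(y \right)}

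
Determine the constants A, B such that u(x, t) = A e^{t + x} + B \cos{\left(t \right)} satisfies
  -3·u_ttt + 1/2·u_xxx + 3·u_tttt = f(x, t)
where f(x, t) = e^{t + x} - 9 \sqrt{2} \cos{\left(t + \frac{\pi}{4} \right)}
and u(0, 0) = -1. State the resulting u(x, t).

Substitute the ansatz u = A e^{t + x} + B \cos{\left(t \right)} into the left-hand side.
Derivatives of the ansatz:
  u_ttt = A e^{t} e^{x} + B \sin{\left(t \right)}
  u_xxx = A e^{t} e^{x}
  u_tttt = A e^{t} e^{x} + B \cos{\left(t \right)}
Term by term:
  -3·u_ttt = - 3 A e^{t} e^{x} - 3 B \sin{\left(t \right)}
  1/2·u_xxx = \frac{A e^{t} e^{x}}{2}
  3·u_tttt = 3 A e^{t} e^{x} + 3 B \cos{\left(t \right)}
So the left-hand side equals
  \frac{A e^{t} e^{x}}{2} - 3 B \sin{\left(t \right)} + 3 B \cos{\left(t \right)}
This must equal f(x, t) identically; expanded, f = e^{t} e^{x} + 9 \sin{\left(t \right)} - 9 \cos{\left(t \right)}.
Matching coefficients of the independent functions:
  [e^{t} e^{x}]:  \frac{A}{2} = 1
  [\sin{\left(t \right)}]:  - 3 B = 9
  [\cos{\left(t \right)}]:  3 B = -9
Solving: A = 2, B = -3.
Check against the point condition:
  u(0, 0) = -1  ⟹  A + B = -1  ✓
Hence u(x, t) = 2 e^{t + x} - 3 \cos{\left(t \right)}.

Answer: u(x, t) = 2 e^{t + x} - 3 \cos{\left(t \right)}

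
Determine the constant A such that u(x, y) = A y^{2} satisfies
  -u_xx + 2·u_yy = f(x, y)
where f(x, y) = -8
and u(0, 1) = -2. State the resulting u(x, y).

Answer: u(x, y) = - 2 y^{2}

Derivation:
Substitute the ansatz u = A y^{2} into the left-hand side.
Derivatives of the ansatz:
  u_xx = 0
  u_yy = 2 A
Term by term:
  -u_xx = 0
  2·u_yy = 4 A
So the left-hand side equals
  4 A
This must equal f(x, y) = -8 identically.
Matching coefficients of the independent functions:
  [constant term]:  4 A = -8
Solving: A = -2.
Check against the point condition:
  u(0, 1) = -2  ⟹  A = -2  ✓
Hence u(x, y) = - 2 y^{2}.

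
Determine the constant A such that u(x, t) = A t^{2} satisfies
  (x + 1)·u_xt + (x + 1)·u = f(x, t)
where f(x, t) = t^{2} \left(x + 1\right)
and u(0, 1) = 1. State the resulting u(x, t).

Substitute the ansatz u = A t^{2} into the left-hand side.
Derivatives of the ansatz:
  u_xt = 0
Term by term:
  (x + 1)·u_xt = 0
  (x + 1)·u = A t^{2} x + A t^{2}
So the left-hand side equals
  A t^{2} x + A t^{2}
This must equal f(x, t) identically; expanded, f = t^{2} x + t^{2}.
Matching coefficients of the independent functions:
  [t^{2}, t^{2} x]:  A = 1
Solving: A = 1.
Check against the point condition:
  u(0, 1) = 1  ⟹  A = 1  ✓
Hence u(x, t) = t^{2}.

Answer: u(x, t) = t^{2}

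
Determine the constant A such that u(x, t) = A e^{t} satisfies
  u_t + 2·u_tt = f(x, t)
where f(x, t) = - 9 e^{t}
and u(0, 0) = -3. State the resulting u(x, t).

Substitute the ansatz u = A e^{t} into the left-hand side.
Derivatives of the ansatz:
  u_t = A e^{t}
  u_tt = A e^{t}
Term by term:
  u_t = A e^{t}
  2·u_tt = 2 A e^{t}
So the left-hand side equals
  3 A e^{t}
This must equal f(x, t) = - 9 e^{t} identically.
Matching coefficients of the independent functions:
  [e^{t}]:  3 A = -9
Solving: A = -3.
Check against the point condition:
  u(0, 0) = -3  ⟹  A = -3  ✓
Hence u(x, t) = - 3 e^{t}.

Answer: u(x, t) = - 3 e^{t}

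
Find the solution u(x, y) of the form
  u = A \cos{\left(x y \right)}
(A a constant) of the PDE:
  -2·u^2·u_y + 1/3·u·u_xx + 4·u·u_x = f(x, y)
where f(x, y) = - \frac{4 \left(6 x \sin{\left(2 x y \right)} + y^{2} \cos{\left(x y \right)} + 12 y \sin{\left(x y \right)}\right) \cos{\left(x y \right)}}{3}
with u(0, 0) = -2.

Substitute the ansatz u = A \cos{\left(x y \right)} into the left-hand side.
Derivatives of the ansatz:
  u_y = - A x \sin{\left(x y \right)}
  u_xx = - A y^{2} \cos{\left(x y \right)}
  u_x = - A y \sin{\left(x y \right)}
Term by term:
  -2·u^2·u_y = 2 A^{3} x \sin{\left(x y \right)} \cos^{2}{\left(x y \right)}
  1/3·u·u_xx = - \frac{A^{2} y^{2} \cos^{2}{\left(x y \right)}}{3}
  4·u·u_x = - 4 A^{2} y \sin{\left(x y \right)} \cos{\left(x y \right)}
So the left-hand side equals
  2 A^{3} x \sin{\left(x y \right)} \cos^{2}{\left(x y \right)} - \frac{A^{2} y^{2} \cos^{2}{\left(x y \right)}}{3} - 4 A^{2} y \sin{\left(x y \right)} \cos{\left(x y \right)}
This must equal f(x, y) identically; expanded, f = - 16 x \sin{\left(x y \right)} \cos^{2}{\left(x y \right)} - \frac{4 y^{2} \cos^{2}{\left(x y \right)}}{3} - 16 y \sin{\left(x y \right)} \cos{\left(x y \right)}.
Matching coefficients of the independent functions:
  [y^{2} \cos^{2}{\left(x y \right)}]:  - \frac{A^{2}}{3} = - \frac{4}{3}
  [x \sin{\left(x y \right)} \cos^{2}{\left(x y \right)}]:  2 A^{3} = -16
  [y \sin{\left(x y \right)} \cos{\left(x y \right)}]:  - 4 A^{2} = -16
Solving: A = -2.
Check against the point condition:
  u(0, 0) = -2  ⟹  A = -2  ✓
Hence u(x, y) = - 2 \cos{\left(x y \right)}.

Answer: u(x, y) = - 2 \cos{\left(x y \right)}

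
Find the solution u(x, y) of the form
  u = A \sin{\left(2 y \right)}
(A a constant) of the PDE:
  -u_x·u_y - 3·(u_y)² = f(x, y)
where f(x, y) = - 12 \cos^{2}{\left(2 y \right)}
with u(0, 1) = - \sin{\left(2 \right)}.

Substitute the ansatz u = A \sin{\left(2 y \right)} into the left-hand side.
Derivatives of the ansatz:
  u_x = 0
  u_y = 2 A \cos{\left(2 y \right)}
Term by term:
  -u_x·u_y = 0
  -3·(u_y)² = - 12 A^{2} \cos^{2}{\left(2 y \right)}
So the left-hand side equals
  - 12 A^{2} \cos^{2}{\left(2 y \right)}
This must equal f(x, y) = - 12 \cos^{2}{\left(2 y \right)} identically.
Matching coefficients of the independent functions:
  [\cos^{2}{\left(2 y \right)}]:  - 12 A^{2} = -12
These equations allow (A) = (-1) or (1).
Impose the point condition(s):
  u(0, 1) = - \sin{\left(2 \right)}  ⟹  A \sin{\left(2 \right)} = - \sin{\left(2 \right)}
Only A = -1 satisfies everything.
Hence u(x, y) = - \sin{\left(2 y \right)}.

Answer: u(x, y) = - \sin{\left(2 y \right)}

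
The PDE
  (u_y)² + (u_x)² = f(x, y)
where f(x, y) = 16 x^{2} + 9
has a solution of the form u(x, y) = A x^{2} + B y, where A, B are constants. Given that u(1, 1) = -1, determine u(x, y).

Substitute the ansatz u = A x^{2} + B y into the left-hand side.
Derivatives of the ansatz:
  u_y = B
  u_x = 2 A x
Term by term:
  (u_y)² = B^{2}
  (u_x)² = 4 A^{2} x^{2}
So the left-hand side equals
  4 A^{2} x^{2} + B^{2}
This must equal f(x, y) = 16 x^{2} + 9 identically.
Matching coefficients of the independent functions:
  [constant term]:  B^{2} = 9
  [x^{2}]:  4 A^{2} = 16
These equations allow (A, B) = (-2, -3) or (-2, 3) or (2, -3) or (2, 3).
Impose the point condition(s):
  u(1, 1) = -1  ⟹  A + B = -1
Only A = 2, B = -3 satisfies everything.
Hence u(x, y) = 2 x^{2} - 3 y.

Answer: u(x, y) = 2 x^{2} - 3 y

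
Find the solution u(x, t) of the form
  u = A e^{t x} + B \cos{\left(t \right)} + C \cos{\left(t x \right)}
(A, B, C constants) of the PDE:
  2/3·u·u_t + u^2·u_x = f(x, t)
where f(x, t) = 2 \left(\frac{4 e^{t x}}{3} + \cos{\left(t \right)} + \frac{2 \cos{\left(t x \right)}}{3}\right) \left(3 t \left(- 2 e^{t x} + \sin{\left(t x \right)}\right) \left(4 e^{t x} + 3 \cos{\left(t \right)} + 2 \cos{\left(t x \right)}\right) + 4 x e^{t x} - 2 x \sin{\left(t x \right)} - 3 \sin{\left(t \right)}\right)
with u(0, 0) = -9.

Substitute the ansatz u = A e^{t x} + B \cos{\left(t \right)} + C \cos{\left(t x \right)} into the left-hand side.
Derivatives of the ansatz:
  u_t = A x e^{t x} - B \sin{\left(t \right)} - C x \sin{\left(t x \right)}
  u_x = A t e^{t x} - C t \sin{\left(t x \right)}
Term by term:
  2/3·u·u_t = \frac{2 A^{2} x e^{2 t x}}{3} + \frac{2 A B x e^{t x} \cos{\left(t \right)}}{3} - \frac{2 A B e^{t x} \sin{\left(t \right)}}{3} - \frac{2 A C x e^{t x} \sin{\left(t x \right)}}{3} + \frac{2 A C x e^{t x} \cos{\left(t x \right)}}{3} - \frac{2 B^{2} \sin{\left(t \right)} \cos{\left(t \right)}}{3} - \frac{2 B C x \sin{\left(t x \right)} \cos{\left(t \right)}}{3} - \frac{2 B C \sin{\left(t \right)} \cos{\left(t x \right)}}{3} - \frac{2 C^{2} x \sin{\left(t x \right)} \cos{\left(t x \right)}}{3}
  u^2·u_x = A^{3} t e^{3 t x} + 2 A^{2} B t e^{2 t x} \cos{\left(t \right)} - A^{2} C t e^{2 t x} \sin{\left(t x \right)} + 2 A^{2} C t e^{2 t x} \cos{\left(t x \right)} + A B^{2} t e^{t x} \cos^{2}{\left(t \right)} - 2 A B C t e^{t x} \sin{\left(t x \right)} \cos{\left(t \right)} + 2 A B C t e^{t x} \cos{\left(t \right)} \cos{\left(t x \right)} - 2 A C^{2} t e^{t x} \sin{\left(t x \right)} \cos{\left(t x \right)} + A C^{2} t e^{t x} \cos^{2}{\left(t x \right)} - B^{2} C t \sin{\left(t x \right)} \cos^{2}{\left(t \right)} - 2 B C^{2} t \sin{\left(t x \right)} \cos{\left(t \right)} \cos{\left(t x \right)} - C^{3} t \sin{\left(t x \right)} \cos^{2}{\left(t x \right)}
So the left-hand side equals
  A^{3} t e^{3 t x} + 2 A^{2} B t e^{2 t x} \cos{\left(t \right)} - A^{2} C t e^{2 t x} \sin{\left(t x \right)} + 2 A^{2} C t e^{2 t x} \cos{\left(t x \right)} + \frac{2 A^{2} x e^{2 t x}}{3} + A B^{2} t e^{t x} \cos^{2}{\left(t \right)} - 2 A B C t e^{t x} \sin{\left(t x \right)} \cos{\left(t \right)} + 2 A B C t e^{t x} \cos{\left(t \right)} \cos{\left(t x \right)} + \frac{2 A B x e^{t x} \cos{\left(t \right)}}{3} - \frac{2 A B e^{t x} \sin{\left(t \right)}}{3} - 2 A C^{2} t e^{t x} \sin{\left(t x \right)} \cos{\left(t x \right)} + A C^{2} t e^{t x} \cos^{2}{\left(t x \right)} - \frac{2 A C x e^{t x} \sin{\left(t x \right)}}{3} + \frac{2 A C x e^{t x} \cos{\left(t x \right)}}{3} - B^{2} C t \sin{\left(t x \right)} \cos^{2}{\left(t \right)} - \frac{2 B^{2} \sin{\left(t \right)} \cos{\left(t \right)}}{3} - 2 B C^{2} t \sin{\left(t x \right)} \cos{\left(t \right)} \cos{\left(t x \right)} - \frac{2 B C x \sin{\left(t x \right)} \cos{\left(t \right)}}{3} - \frac{2 B C \sin{\left(t \right)} \cos{\left(t x \right)}}{3} - C^{3} t \sin{\left(t x \right)} \cos^{2}{\left(t x \right)} - \frac{2 C^{2} x \sin{\left(t x \right)} \cos{\left(t x \right)}}{3}
This must equal f(x, t) identically; expanded, f = - 64 t e^{3 t x} + 32 t e^{2 t x} \sin{\left(t x \right)} - 96 t e^{2 t x} \cos{\left(t \right)} - 64 t e^{2 t x} \cos{\left(t x \right)} + 48 t e^{t x} \sin{\left(t x \right)} \cos{\left(t \right)} + 32 t e^{t x} \sin{\left(t x \right)} \cos{\left(t x \right)} - 36 t e^{t x} \cos^{2}{\left(t \right)} - 48 t e^{t x} \cos{\left(t \right)} \cos{\left(t x \right)} - 16 t e^{t x} \cos^{2}{\left(t x \right)} + 18 t \sin{\left(t x \right)} \cos^{2}{\left(t \right)} + 24 t \sin{\left(t x \right)} \cos{\left(t \right)} \cos{\left(t x \right)} + 8 t \sin{\left(t x \right)} \cos^{2}{\left(t x \right)} + \frac{32 x e^{2 t x}}{3} - \frac{16 x e^{t x} \sin{\left(t x \right)}}{3} + 8 x e^{t x} \cos{\left(t \right)} + \frac{16 x e^{t x} \cos{\left(t x \right)}}{3} - 4 x \sin{\left(t x \right)} \cos{\left(t \right)} - \frac{8 x \sin{\left(t x \right)} \cos{\left(t x \right)}}{3} - 8 e^{t x} \sin{\left(t \right)} - 6 \sin{\left(t \right)} \cos{\left(t \right)} - 4 \sin{\left(t \right)} \cos{\left(t x \right)}.
Matching coefficients of the independent functions:
(each divided by its leading coefficient; functions giving the same equation are listed together)
  [t e^{3 t x}]:  A^{3} + 64 = 0
  [x e^{2 t x}]:  A^{2} - 16 = 0
  [e^{t x} \sin{\left(t \right)}, x e^{t x} \cos{\left(t \right)}]:  A B - 12 = 0
  [\sin{\left(t \right)} \cos{\left(t \right)}]:  B^{2} - 9 = 0
  [\sin{\left(t \right)} \cos{\left(t x \right)}, x \sin{\left(t x \right)} \cos{\left(t \right)}]:  B C - 6 = 0
  [t e^{t x} \cos^{2}{\left(t \right)}]:  A B^{2} + 36 = 0
  [t e^{t x} \cos^{2}{\left(t x \right)}, t e^{t x} \sin{\left(t x \right)} \cos{\left(t x \right)}]:  A C^{2} + 16 = 0
  [t e^{2 t x} \sin{\left(t x \right)}, t e^{2 t x} \cos{\left(t x \right)}]:  A^{2} C + 32 = 0
  [t e^{2 t x} \cos{\left(t \right)}]:  A^{2} B + 48 = 0
  [t \sin{\left(t x \right)} \cos^{2}{\left(t \right)}]:  B^{2} C + 18 = 0
  [t \sin{\left(t x \right)} \cos^{2}{\left(t x \right)}]:  C^{3} + 8 = 0
  [x e^{t x} \sin{\left(t x \right)}, x e^{t x} \cos{\left(t x \right)}]:  A C - 8 = 0
  [x \sin{\left(t x \right)} \cos{\left(t x \right)}]:  C^{2} - 4 = 0
  [t e^{t x} \sin{\left(t x \right)} \cos{\left(t \right)}, t e^{t x} \cos{\left(t \right)} \cos{\left(t x \right)}]:  A B C + 24 = 0
  [t \sin{\left(t x \right)} \cos{\left(t \right)} \cos{\left(t x \right)}]:  B C^{2} + 12 = 0
Solving: A = -4, B = -3, C = -2.
Check against the point condition:
  u(0, 0) = -9  ⟹  A + B + C = -9  ✓
Hence u(x, t) = - 4 e^{t x} - 3 \cos{\left(t \right)} - 2 \cos{\left(t x \right)}.

Answer: u(x, t) = - 4 e^{t x} - 3 \cos{\left(t \right)} - 2 \cos{\left(t x \right)}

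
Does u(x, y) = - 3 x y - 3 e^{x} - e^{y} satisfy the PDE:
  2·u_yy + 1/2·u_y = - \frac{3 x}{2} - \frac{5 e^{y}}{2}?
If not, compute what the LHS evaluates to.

Evaluate each term of the left-hand side for u = - 3 x y - 3 e^{x} - e^{y}.
Derivatives:
  u_yy = - e^{y}
  u_y = - 3 x - e^{y}
Terms:
  2·u_yy = - 2 e^{y}
  1/2·u_y = - \frac{3 x}{2} - \frac{e^{y}}{2}
Sum: LHS = - \frac{3 x}{2} - \frac{5 e^{y}}{2}
This is exactly the given right-hand side, so u is a solution.

Answer: Yes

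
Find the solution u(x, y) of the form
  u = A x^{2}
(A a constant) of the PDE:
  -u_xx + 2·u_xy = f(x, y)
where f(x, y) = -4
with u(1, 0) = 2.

Answer: u(x, y) = 2 x^{2}

Derivation:
Substitute the ansatz u = A x^{2} into the left-hand side.
Derivatives of the ansatz:
  u_xx = 2 A
  u_xy = 0
Term by term:
  -u_xx = - 2 A
  2·u_xy = 0
So the left-hand side equals
  - 2 A
This must equal f(x, y) = -4 identically.
Matching coefficients of the independent functions:
  [constant term]:  - 2 A = -4
Solving: A = 2.
Check against the point condition:
  u(1, 0) = 2  ⟹  A = 2  ✓
Hence u(x, y) = 2 x^{2}.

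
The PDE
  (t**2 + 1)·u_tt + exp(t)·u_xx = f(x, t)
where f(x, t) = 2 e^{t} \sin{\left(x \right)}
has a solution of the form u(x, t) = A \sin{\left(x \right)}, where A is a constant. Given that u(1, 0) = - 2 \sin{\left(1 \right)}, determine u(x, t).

Substitute the ansatz u = A \sin{\left(x \right)} into the left-hand side.
Derivatives of the ansatz:
  u_tt = 0
  u_xx = - A \sin{\left(x \right)}
Term by term:
  (t**2 + 1)·u_tt = 0
  exp(t)·u_xx = - A e^{t} \sin{\left(x \right)}
So the left-hand side equals
  - A e^{t} \sin{\left(x \right)}
This must equal f(x, t) = 2 e^{t} \sin{\left(x \right)} identically.
Matching coefficients of the independent functions:
  [e^{t} \sin{\left(x \right)}]:  - A = 2
Solving: A = -2.
Check against the point condition:
  u(1, 0) = - 2 \sin{\left(1 \right)}  ⟹  A \sin{\left(1 \right)} = - 2 \sin{\left(1 \right)}  ✓
Hence u(x, t) = - 2 \sin{\left(x \right)}.

Answer: u(x, t) = - 2 \sin{\left(x \right)}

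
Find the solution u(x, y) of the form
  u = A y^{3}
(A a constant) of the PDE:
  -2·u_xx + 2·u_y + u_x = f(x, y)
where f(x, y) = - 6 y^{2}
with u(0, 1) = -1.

Substitute the ansatz u = A y^{3} into the left-hand side.
Derivatives of the ansatz:
  u_xx = 0
  u_y = 3 A y^{2}
  u_x = 0
Term by term:
  -2·u_xx = 0
  2·u_y = 6 A y^{2}
  u_x = 0
So the left-hand side equals
  6 A y^{2}
This must equal f(x, y) = - 6 y^{2} identically.
Matching coefficients of the independent functions:
  [y^{2}]:  6 A = -6
Solving: A = -1.
Check against the point condition:
  u(0, 1) = -1  ⟹  A = -1  ✓
Hence u(x, y) = - y^{3}.

Answer: u(x, y) = - y^{3}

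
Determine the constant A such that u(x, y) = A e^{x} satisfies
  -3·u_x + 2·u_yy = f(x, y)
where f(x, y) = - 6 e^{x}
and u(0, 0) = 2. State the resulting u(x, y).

Substitute the ansatz u = A e^{x} into the left-hand side.
Derivatives of the ansatz:
  u_x = A e^{x}
  u_yy = 0
Term by term:
  -3·u_x = - 3 A e^{x}
  2·u_yy = 0
So the left-hand side equals
  - 3 A e^{x}
This must equal f(x, y) = - 6 e^{x} identically.
Matching coefficients of the independent functions:
  [e^{x}]:  - 3 A = -6
Solving: A = 2.
Check against the point condition:
  u(0, 0) = 2  ⟹  A = 2  ✓
Hence u(x, y) = 2 e^{x}.

Answer: u(x, y) = 2 e^{x}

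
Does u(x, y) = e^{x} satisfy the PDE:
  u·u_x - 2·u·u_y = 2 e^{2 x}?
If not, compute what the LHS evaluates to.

Evaluate each term of the left-hand side for u = e^{x}.
Derivatives:
  u_x = e^{x}
  u_y = 0
Terms:
  u·u_x = e^{2 x}
  -2·u·u_y = 0
Sum: LHS = e^{2 x}
Given right-hand side: 2 e^{2 x}. Difference LHS − RHS = - e^{2 x} ≠ 0, so u is not a solution.

Answer: No, the LHS evaluates to e^{2 x}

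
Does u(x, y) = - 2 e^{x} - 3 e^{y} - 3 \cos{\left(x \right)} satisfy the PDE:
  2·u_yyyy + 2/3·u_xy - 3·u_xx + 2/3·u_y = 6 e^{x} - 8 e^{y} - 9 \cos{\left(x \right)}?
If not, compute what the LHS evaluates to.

Evaluate each term of the left-hand side for u = - 2 e^{x} - 3 e^{y} - 3 \cos{\left(x \right)}.
Derivatives:
  u_yyyy = - 3 e^{y}
  u_xy = 0
  u_xx = - 2 e^{x} + 3 \cos{\left(x \right)}
  u_y = - 3 e^{y}
Terms:
  2·u_yyyy = - 6 e^{y}
  2/3·u_xy = 0
  -3·u_xx = 6 e^{x} - 9 \cos{\left(x \right)}
  2/3·u_y = - 2 e^{y}
Sum: LHS = 6 e^{x} - 8 e^{y} - 9 \cos{\left(x \right)}
This is exactly the given right-hand side, so u is a solution.

Answer: Yes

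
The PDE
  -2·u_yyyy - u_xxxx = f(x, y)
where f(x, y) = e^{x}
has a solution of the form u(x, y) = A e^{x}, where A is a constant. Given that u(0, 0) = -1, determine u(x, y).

Substitute the ansatz u = A e^{x} into the left-hand side.
Derivatives of the ansatz:
  u_yyyy = 0
  u_xxxx = A e^{x}
Term by term:
  -2·u_yyyy = 0
  -u_xxxx = - A e^{x}
So the left-hand side equals
  - A e^{x}
This must equal f(x, y) = e^{x} identically.
Matching coefficients of the independent functions:
  [e^{x}]:  - A = 1
Solving: A = -1.
Check against the point condition:
  u(0, 0) = -1  ⟹  A = -1  ✓
Hence u(x, y) = - e^{x}.

Answer: u(x, y) = - e^{x}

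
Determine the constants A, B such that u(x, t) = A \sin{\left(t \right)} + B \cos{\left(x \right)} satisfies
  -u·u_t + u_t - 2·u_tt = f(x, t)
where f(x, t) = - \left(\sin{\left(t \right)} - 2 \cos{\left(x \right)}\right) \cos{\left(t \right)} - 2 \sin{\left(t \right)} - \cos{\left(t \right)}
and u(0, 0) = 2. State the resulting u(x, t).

Answer: u(x, t) = - \sin{\left(t \right)} + 2 \cos{\left(x \right)}

Derivation:
Substitute the ansatz u = A \sin{\left(t \right)} + B \cos{\left(x \right)} into the left-hand side.
Derivatives of the ansatz:
  u_t = A \cos{\left(t \right)}
  u_tt = - A \sin{\left(t \right)}
Term by term:
  -u·u_t = - A^{2} \sin{\left(t \right)} \cos{\left(t \right)} - A B \cos{\left(t \right)} \cos{\left(x \right)}
  u_t = A \cos{\left(t \right)}
  -2·u_tt = 2 A \sin{\left(t \right)}
So the left-hand side equals
  - A^{2} \sin{\left(t \right)} \cos{\left(t \right)} - A B \cos{\left(t \right)} \cos{\left(x \right)} + 2 A \sin{\left(t \right)} + A \cos{\left(t \right)}
This must equal f(x, t) identically; expanded, f = - \sin{\left(t \right)} \cos{\left(t \right)} - 2 \sin{\left(t \right)} + 2 \cos{\left(t \right)} \cos{\left(x \right)} - \cos{\left(t \right)}.
Matching coefficients of the independent functions:
  [\sin{\left(t \right)} \cos{\left(t \right)}]:  - A^{2} = -1
  [\cos{\left(t \right)} \cos{\left(x \right)}]:  - A B = 2
  [\sin{\left(t \right)}]:  2 A = -2
  [\cos{\left(t \right)}]:  A = -1
Solving: A = -1, B = 2.
Check against the point condition:
  u(0, 0) = 2  ⟹  B = 2  ✓
Hence u(x, t) = - \sin{\left(t \right)} + 2 \cos{\left(x \right)}.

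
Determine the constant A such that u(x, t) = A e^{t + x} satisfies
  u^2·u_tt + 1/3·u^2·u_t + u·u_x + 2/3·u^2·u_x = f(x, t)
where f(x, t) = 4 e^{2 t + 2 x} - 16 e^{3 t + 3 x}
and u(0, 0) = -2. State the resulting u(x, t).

Substitute the ansatz u = A e^{t + x} into the left-hand side.
Derivatives of the ansatz:
  u_tt = A e^{t} e^{x}
  u_t = A e^{t} e^{x}
  u_x = A e^{t} e^{x}
Term by term:
  u^2·u_tt = A^{3} e^{3 t} e^{3 x}
  1/3·u^2·u_t = \frac{A^{3} e^{3 t} e^{3 x}}{3}
  u·u_x = A^{2} e^{2 t} e^{2 x}
  2/3·u^2·u_x = \frac{2 A^{3} e^{3 t} e^{3 x}}{3}
So the left-hand side equals
  2 A^{3} e^{3 t} e^{3 x} + A^{2} e^{2 t} e^{2 x}
This must equal f(x, t) identically; expanded, f = - 16 e^{3 t} e^{3 x} + 4 e^{2 t} e^{2 x}.
Matching coefficients of the independent functions:
  [e^{2 t} e^{2 x}]:  A^{2} = 4
  [e^{3 t} e^{3 x}]:  2 A^{3} = -16
Solving: A = -2.
Check against the point condition:
  u(0, 0) = -2  ⟹  A = -2  ✓
Hence u(x, t) = - 2 e^{t + x}.

Answer: u(x, t) = - 2 e^{t + x}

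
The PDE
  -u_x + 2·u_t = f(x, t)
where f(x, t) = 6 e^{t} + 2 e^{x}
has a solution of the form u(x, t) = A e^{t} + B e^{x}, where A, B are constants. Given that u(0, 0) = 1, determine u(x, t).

Answer: u(x, t) = 3 e^{t} - 2 e^{x}

Derivation:
Substitute the ansatz u = A e^{t} + B e^{x} into the left-hand side.
Derivatives of the ansatz:
  u_x = B e^{x}
  u_t = A e^{t}
Term by term:
  -u_x = - B e^{x}
  2·u_t = 2 A e^{t}
So the left-hand side equals
  2 A e^{t} - B e^{x}
This must equal f(x, t) = 6 e^{t} + 2 e^{x} identically.
Matching coefficients of the independent functions:
  [e^{t}]:  2 A = 6
  [e^{x}]:  - B = 2
Solving: A = 3, B = -2.
Check against the point condition:
  u(0, 0) = 1  ⟹  A + B = 1  ✓
Hence u(x, t) = 3 e^{t} - 2 e^{x}.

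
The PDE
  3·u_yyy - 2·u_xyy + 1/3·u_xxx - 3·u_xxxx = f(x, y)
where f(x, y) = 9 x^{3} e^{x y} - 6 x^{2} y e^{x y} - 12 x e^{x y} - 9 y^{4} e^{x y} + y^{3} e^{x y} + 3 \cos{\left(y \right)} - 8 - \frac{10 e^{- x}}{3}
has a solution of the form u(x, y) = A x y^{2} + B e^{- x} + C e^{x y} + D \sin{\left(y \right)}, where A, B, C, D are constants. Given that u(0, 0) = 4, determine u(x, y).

Substitute the ansatz u = A x y^{2} + B e^{- x} + C e^{x y} + D \sin{\left(y \right)} into the left-hand side.
Derivatives of the ansatz:
  u_yyy = C x^{3} e^{x y} - D \cos{\left(y \right)}
  u_xyy = 2 A + C x^{2} y e^{x y} + 2 C x e^{x y}
  u_xxx = - B e^{- x} + C y^{3} e^{x y}
  u_xxxx = B e^{- x} + C y^{4} e^{x y}
Term by term:
  3·u_yyy = 3 C x^{3} e^{x y} - 3 D \cos{\left(y \right)}
  -2·u_xyy = - 4 A - 2 C x^{2} y e^{x y} - 4 C x e^{x y}
  1/3·u_xxx = - \frac{B e^{- x}}{3} + \frac{C y^{3} e^{x y}}{3}
  -3·u_xxxx = - 3 B e^{- x} - 3 C y^{4} e^{x y}
So the left-hand side equals
  - 4 A - \frac{10 B e^{- x}}{3} + 3 C x^{3} e^{x y} - 2 C x^{2} y e^{x y} - 4 C x e^{x y} - 3 C y^{4} e^{x y} + \frac{C y^{3} e^{x y}}{3} - 3 D \cos{\left(y \right)}
This must equal f(x, y) = 9 x^{3} e^{x y} - 6 x^{2} y e^{x y} - 12 x e^{x y} - 9 y^{4} e^{x y} + y^{3} e^{x y} + 3 \cos{\left(y \right)} - 8 - \frac{10 e^{- x}}{3} identically.
Matching coefficients of the independent functions:
  [constant term]:  - 4 A = -8
  [x e^{x y}]:  - 4 C = -12
  [x^{3} e^{x y}]:  3 C = 9
  [y^{3} e^{x y}]:  \frac{C}{3} = 1
  [y^{4} e^{x y}]:  - 3 C = -9
  [x^{2} y e^{x y}]:  - 2 C = -6
  [e^{- x}]:  - \frac{10 B}{3} = - \frac{10}{3}
  [\cos{\left(y \right)}]:  - 3 D = 3
Solving: A = 2, B = 1, C = 3, D = -1.
Check against the point condition:
  u(0, 0) = 4  ⟹  B + C = 4  ✓
Hence u(x, y) = 2 x y^{2} + 3 e^{x y} - \sin{\left(y \right)} + e^{- x}.

Answer: u(x, y) = 2 x y^{2} + 3 e^{x y} - \sin{\left(y \right)} + e^{- x}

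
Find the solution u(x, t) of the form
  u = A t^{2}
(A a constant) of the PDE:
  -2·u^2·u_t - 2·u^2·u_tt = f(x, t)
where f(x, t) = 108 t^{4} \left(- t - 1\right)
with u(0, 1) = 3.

Answer: u(x, t) = 3 t^{2}

Derivation:
Substitute the ansatz u = A t^{2} into the left-hand side.
Derivatives of the ansatz:
  u_t = 2 A t
  u_tt = 2 A
Term by term:
  -2·u^2·u_t = - 4 A^{3} t^{5}
  -2·u^2·u_tt = - 4 A^{3} t^{4}
So the left-hand side equals
  - 4 A^{3} t^{5} - 4 A^{3} t^{4}
This must equal f(x, t) identically; expanded, f = - 108 t^{5} - 108 t^{4}.
Matching coefficients of the independent functions:
  [t^{4}, t^{5}]:  - 4 A^{3} = -108
Solving: A = 3.
Check against the point condition:
  u(0, 1) = 3  ⟹  A = 3  ✓
Hence u(x, t) = 3 t^{2}.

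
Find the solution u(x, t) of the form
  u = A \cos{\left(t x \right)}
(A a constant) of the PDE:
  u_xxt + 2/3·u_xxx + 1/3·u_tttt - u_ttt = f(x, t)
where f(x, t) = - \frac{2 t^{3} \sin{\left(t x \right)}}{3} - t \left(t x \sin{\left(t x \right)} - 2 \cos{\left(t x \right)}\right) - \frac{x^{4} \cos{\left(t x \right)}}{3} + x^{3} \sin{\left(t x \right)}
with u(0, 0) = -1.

Substitute the ansatz u = A \cos{\left(t x \right)} into the left-hand side.
Derivatives of the ansatz:
  u_xxt = A t^{2} x \sin{\left(t x \right)} - 2 A t \cos{\left(t x \right)}
  u_xxx = A t^{3} \sin{\left(t x \right)}
  u_tttt = A x^{4} \cos{\left(t x \right)}
  u_ttt = A x^{3} \sin{\left(t x \right)}
Term by term:
  u_xxt = A t^{2} x \sin{\left(t x \right)} - 2 A t \cos{\left(t x \right)}
  2/3·u_xxx = \frac{2 A t^{3} \sin{\left(t x \right)}}{3}
  1/3·u_tttt = \frac{A x^{4} \cos{\left(t x \right)}}{3}
  -u_ttt = - A x^{3} \sin{\left(t x \right)}
So the left-hand side equals
  \frac{2 A t^{3} \sin{\left(t x \right)}}{3} + A t^{2} x \sin{\left(t x \right)} - 2 A t \cos{\left(t x \right)} + \frac{A x^{4} \cos{\left(t x \right)}}{3} - A x^{3} \sin{\left(t x \right)}
This must equal f(x, t) identically; expanded, f = - \frac{2 t^{3} \sin{\left(t x \right)}}{3} - t^{2} x \sin{\left(t x \right)} + 2 t \cos{\left(t x \right)} - \frac{x^{4} \cos{\left(t x \right)}}{3} + x^{3} \sin{\left(t x \right)}.
Matching coefficients of the independent functions:
  [t \cos{\left(t x \right)}]:  - 2 A = 2
  [t^{3} \sin{\left(t x \right)}]:  \frac{2 A}{3} = - \frac{2}{3}
  [x^{3} \sin{\left(t x \right)}]:  - A = 1
  [x^{4} \cos{\left(t x \right)}]:  \frac{A}{3} = - \frac{1}{3}
  [t^{2} x \sin{\left(t x \right)}]:  A = -1
Solving: A = -1.
Check against the point condition:
  u(0, 0) = -1  ⟹  A = -1  ✓
Hence u(x, t) = - \cos{\left(t x \right)}.

Answer: u(x, t) = - \cos{\left(t x \right)}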